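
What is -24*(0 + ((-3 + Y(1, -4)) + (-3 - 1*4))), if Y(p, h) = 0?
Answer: 240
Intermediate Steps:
-24*(0 + ((-3 + Y(1, -4)) + (-3 - 1*4))) = -24*(0 + ((-3 + 0) + (-3 - 1*4))) = -24*(0 + (-3 + (-3 - 4))) = -24*(0 + (-3 - 7)) = -24*(0 - 10) = -24*(-10) = 240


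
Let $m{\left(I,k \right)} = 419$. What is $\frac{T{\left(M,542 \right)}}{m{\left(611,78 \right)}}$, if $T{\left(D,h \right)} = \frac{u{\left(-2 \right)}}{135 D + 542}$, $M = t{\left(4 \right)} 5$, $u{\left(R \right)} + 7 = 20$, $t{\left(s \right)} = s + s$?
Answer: $\frac{13}{2489698} \approx 5.2215 \cdot 10^{-6}$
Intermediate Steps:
$t{\left(s \right)} = 2 s$
$u{\left(R \right)} = 13$ ($u{\left(R \right)} = -7 + 20 = 13$)
$M = 40$ ($M = 2 \cdot 4 \cdot 5 = 8 \cdot 5 = 40$)
$T{\left(D,h \right)} = \frac{13}{542 + 135 D}$ ($T{\left(D,h \right)} = \frac{13}{135 D + 542} = \frac{13}{542 + 135 D}$)
$\frac{T{\left(M,542 \right)}}{m{\left(611,78 \right)}} = \frac{13 \frac{1}{542 + 135 \cdot 40}}{419} = \frac{13}{542 + 5400} \cdot \frac{1}{419} = \frac{13}{5942} \cdot \frac{1}{419} = \frac{13}{2489698}$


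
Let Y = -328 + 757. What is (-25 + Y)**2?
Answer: 163216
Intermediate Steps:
Y = 429
(-25 + Y)**2 = (-25 + 429)**2 = 404**2 = 163216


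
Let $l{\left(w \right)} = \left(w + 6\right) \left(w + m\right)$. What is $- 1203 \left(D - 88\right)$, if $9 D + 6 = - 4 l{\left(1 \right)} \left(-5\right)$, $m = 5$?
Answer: $-5614$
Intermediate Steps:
$l{\left(w \right)} = \left(5 + w\right) \left(6 + w\right)$ ($l{\left(w \right)} = \left(w + 6\right) \left(w + 5\right) = \left(6 + w\right) \left(5 + w\right) = \left(5 + w\right) \left(6 + w\right)$)
$D = \frac{278}{3}$ ($D = - \frac{2}{3} + \frac{- 4 \left(30 + 1^{2} + 11 \cdot 1\right) \left(-5\right)}{9} = - \frac{2}{3} + \frac{- 4 \left(30 + 1 + 11\right) \left(-5\right)}{9} = - \frac{2}{3} + \frac{\left(-4\right) 42 \left(-5\right)}{9} = - \frac{2}{3} + \frac{\left(-168\right) \left(-5\right)}{9} = - \frac{2}{3} + \frac{1}{9} \cdot 840 = - \frac{2}{3} + \frac{280}{3} = \frac{278}{3} \approx 92.667$)
$- 1203 \left(D - 88\right) = - 1203 \left(\frac{278}{3} - 88\right) = \left(-1203\right) \frac{14}{3} = -5614$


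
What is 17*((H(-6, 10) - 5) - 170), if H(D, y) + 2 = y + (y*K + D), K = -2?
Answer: -3281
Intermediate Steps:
H(D, y) = -2 + D - y (H(D, y) = -2 + (y + (y*(-2) + D)) = -2 + (y + (-2*y + D)) = -2 + (y + (D - 2*y)) = -2 + (D - y) = -2 + D - y)
17*((H(-6, 10) - 5) - 170) = 17*(((-2 - 6 - 1*10) - 5) - 170) = 17*(((-2 - 6 - 10) - 5) - 170) = 17*((-18 - 5) - 170) = 17*(-23 - 170) = 17*(-193) = -3281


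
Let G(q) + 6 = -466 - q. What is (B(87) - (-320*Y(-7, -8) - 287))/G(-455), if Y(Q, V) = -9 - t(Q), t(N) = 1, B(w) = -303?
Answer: 3216/17 ≈ 189.18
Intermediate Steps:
G(q) = -472 - q (G(q) = -6 + (-466 - q) = -472 - q)
Y(Q, V) = -10 (Y(Q, V) = -9 - 1*1 = -9 - 1 = -10)
(B(87) - (-320*Y(-7, -8) - 287))/G(-455) = (-303 - (-320*(-10) - 287))/(-472 - 1*(-455)) = (-303 - (3200 - 287))/(-472 + 455) = (-303 - 1*2913)/(-17) = (-303 - 2913)*(-1/17) = -3216*(-1/17) = 3216/17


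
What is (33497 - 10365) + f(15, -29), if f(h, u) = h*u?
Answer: 22697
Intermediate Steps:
(33497 - 10365) + f(15, -29) = (33497 - 10365) + 15*(-29) = 23132 - 435 = 22697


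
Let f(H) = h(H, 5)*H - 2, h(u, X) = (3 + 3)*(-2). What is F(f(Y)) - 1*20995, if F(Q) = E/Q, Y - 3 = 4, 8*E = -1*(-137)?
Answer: -14444697/688 ≈ -20995.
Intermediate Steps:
E = 137/8 (E = (-1*(-137))/8 = (1/8)*137 = 137/8 ≈ 17.125)
Y = 7 (Y = 3 + 4 = 7)
h(u, X) = -12 (h(u, X) = 6*(-2) = -12)
f(H) = -2 - 12*H (f(H) = -12*H - 2 = -2 - 12*H)
F(Q) = 137/(8*Q)
F(f(Y)) - 1*20995 = 137/(8*(-2 - 12*7)) - 1*20995 = 137/(8*(-2 - 84)) - 20995 = (137/8)/(-86) - 20995 = (137/8)*(-1/86) - 20995 = -137/688 - 20995 = -14444697/688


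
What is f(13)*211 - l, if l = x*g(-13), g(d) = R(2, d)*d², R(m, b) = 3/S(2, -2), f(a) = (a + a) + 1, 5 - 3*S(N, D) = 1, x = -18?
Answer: 25083/2 ≈ 12542.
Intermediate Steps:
S(N, D) = 4/3 (S(N, D) = 5/3 - ⅓*1 = 5/3 - ⅓ = 4/3)
f(a) = 1 + 2*a (f(a) = 2*a + 1 = 1 + 2*a)
R(m, b) = 9/4 (R(m, b) = 3/(4/3) = 3*(¾) = 9/4)
g(d) = 9*d²/4
l = -13689/2 (l = -81*(-13)²/2 = -81*169/2 = -18*1521/4 = -13689/2 ≈ -6844.5)
f(13)*211 - l = (1 + 2*13)*211 - 1*(-13689/2) = (1 + 26)*211 + 13689/2 = 27*211 + 13689/2 = 5697 + 13689/2 = 25083/2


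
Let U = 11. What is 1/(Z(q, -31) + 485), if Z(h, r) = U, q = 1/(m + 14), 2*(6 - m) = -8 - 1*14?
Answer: 1/496 ≈ 0.0020161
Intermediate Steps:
m = 17 (m = 6 - (-8 - 1*14)/2 = 6 - (-8 - 14)/2 = 6 - ½*(-22) = 6 + 11 = 17)
q = 1/31 (q = 1/(17 + 14) = 1/31 ≈ 0.032258)
Z(h, r) = 11
1/(Z(q, -31) + 485) = 1/(11 + 485) = 1/496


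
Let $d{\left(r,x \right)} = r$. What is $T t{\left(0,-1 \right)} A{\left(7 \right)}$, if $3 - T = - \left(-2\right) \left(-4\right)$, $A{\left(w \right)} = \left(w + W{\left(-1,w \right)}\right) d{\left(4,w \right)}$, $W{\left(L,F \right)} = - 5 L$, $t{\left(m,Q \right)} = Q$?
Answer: $-528$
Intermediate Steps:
$A{\left(w \right)} = 20 + 4 w$ ($A{\left(w \right)} = \left(w - -5\right) 4 = \left(w + 5\right) 4 = \left(5 + w\right) 4 = 20 + 4 w$)
$T = 11$ ($T = 3 - - \left(-2\right) \left(-4\right) = 3 - \left(-1\right) 8 = 3 - -8 = 3 + 8 = 11$)
$T t{\left(0,-1 \right)} A{\left(7 \right)} = 11 \left(-1\right) \left(20 + 4 \cdot 7\right) = - 11 \left(20 + 28\right) = \left(-11\right) 48 = -528$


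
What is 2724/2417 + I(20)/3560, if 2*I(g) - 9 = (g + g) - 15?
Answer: 9738529/8604520 ≈ 1.1318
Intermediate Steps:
I(g) = -3 + g (I(g) = 9/2 + ((g + g) - 15)/2 = 9/2 + (2*g - 15)/2 = 9/2 + (-15 + 2*g)/2 = 9/2 + (-15/2 + g) = -3 + g)
2724/2417 + I(20)/3560 = 2724/2417 + (-3 + 20)/3560 = 2724*(1/2417) + 17*(1/3560) = 2724/2417 + 17/3560 = 9738529/8604520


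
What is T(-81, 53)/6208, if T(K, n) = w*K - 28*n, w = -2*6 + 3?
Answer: -755/6208 ≈ -0.12162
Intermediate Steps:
w = -9 (w = -12 + 3 = -9)
T(K, n) = -28*n - 9*K (T(K, n) = -9*K - 28*n = -28*n - 9*K)
T(-81, 53)/6208 = (-28*53 - 9*(-81))/6208 = (-1484 + 729)*(1/6208) = -755*1/6208 = -755/6208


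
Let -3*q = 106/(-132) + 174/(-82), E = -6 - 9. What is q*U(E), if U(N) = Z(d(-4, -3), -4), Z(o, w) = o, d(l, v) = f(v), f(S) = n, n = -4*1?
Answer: -15830/4059 ≈ -3.9000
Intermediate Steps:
n = -4
f(S) = -4
d(l, v) = -4
E = -15
U(N) = -4
q = 7915/8118 (q = -(106/(-132) + 174/(-82))/3 = -(106*(-1/132) + 174*(-1/82))/3 = -(-53/66 - 87/41)/3 = -1/3*(-7915/2706) = 7915/8118 ≈ 0.97499)
q*U(E) = (7915/8118)*(-4) = -15830/4059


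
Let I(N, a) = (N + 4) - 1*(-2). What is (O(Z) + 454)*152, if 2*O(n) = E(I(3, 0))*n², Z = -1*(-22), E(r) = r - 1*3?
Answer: 289712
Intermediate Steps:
I(N, a) = 6 + N (I(N, a) = (4 + N) + 2 = 6 + N)
E(r) = -3 + r (E(r) = r - 3 = -3 + r)
Z = 22
O(n) = 3*n² (O(n) = ((-3 + (6 + 3))*n²)/2 = ((-3 + 9)*n²)/2 = (6*n²)/2 = 3*n²)
(O(Z) + 454)*152 = (3*22² + 454)*152 = (3*484 + 454)*152 = (1452 + 454)*152 = 1906*152 = 289712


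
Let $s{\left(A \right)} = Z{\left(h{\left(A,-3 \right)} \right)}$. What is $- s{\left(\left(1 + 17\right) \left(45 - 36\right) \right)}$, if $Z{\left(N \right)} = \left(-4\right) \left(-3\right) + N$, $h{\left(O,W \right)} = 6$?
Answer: $-18$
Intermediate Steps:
$Z{\left(N \right)} = 12 + N$
$s{\left(A \right)} = 18$ ($s{\left(A \right)} = 12 + 6 = 18$)
$- s{\left(\left(1 + 17\right) \left(45 - 36\right) \right)} = \left(-1\right) 18 = -18$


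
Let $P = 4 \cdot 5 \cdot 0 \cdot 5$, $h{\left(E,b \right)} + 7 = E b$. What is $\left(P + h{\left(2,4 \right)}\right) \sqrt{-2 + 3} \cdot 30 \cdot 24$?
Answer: $720$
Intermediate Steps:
$h{\left(E,b \right)} = -7 + E b$
$P = 0$ ($P = 20 \cdot 0 \cdot 5 = 0 \cdot 5 = 0$)
$\left(P + h{\left(2,4 \right)}\right) \sqrt{-2 + 3} \cdot 30 \cdot 24 = \left(0 + \left(-7 + 2 \cdot 4\right)\right) \sqrt{-2 + 3} \cdot 30 \cdot 24 = \left(0 + \left(-7 + 8\right)\right) \sqrt{1} \cdot 30 \cdot 24 = \left(0 + 1\right) 1 \cdot 30 \cdot 24 = 1 \cdot 1 \cdot 30 \cdot 24 = 1 \cdot 30 \cdot 24 = 30 \cdot 24 = 720$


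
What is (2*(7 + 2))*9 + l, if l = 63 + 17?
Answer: 242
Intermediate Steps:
l = 80
(2*(7 + 2))*9 + l = (2*(7 + 2))*9 + 80 = (2*9)*9 + 80 = 18*9 + 80 = 162 + 80 = 242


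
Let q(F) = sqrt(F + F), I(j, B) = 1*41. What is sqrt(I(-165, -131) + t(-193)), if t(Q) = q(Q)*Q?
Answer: sqrt(41 - 193*I*sqrt(386)) ≈ 43.778 - 43.307*I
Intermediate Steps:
I(j, B) = 41
q(F) = sqrt(2)*sqrt(F) (q(F) = sqrt(2*F) = sqrt(2)*sqrt(F))
t(Q) = sqrt(2)*Q**(3/2) (t(Q) = (sqrt(2)*sqrt(Q))*Q = sqrt(2)*Q**(3/2))
sqrt(I(-165, -131) + t(-193)) = sqrt(41 + sqrt(2)*(-193)**(3/2)) = sqrt(41 + sqrt(2)*(-193*I*sqrt(193))) = sqrt(41 - 193*I*sqrt(386))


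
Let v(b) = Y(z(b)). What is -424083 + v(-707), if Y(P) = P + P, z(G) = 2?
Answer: -424079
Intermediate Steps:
Y(P) = 2*P
v(b) = 4 (v(b) = 2*2 = 4)
-424083 + v(-707) = -424083 + 4 = -424079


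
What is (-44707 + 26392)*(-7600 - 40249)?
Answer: 876354435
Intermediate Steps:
(-44707 + 26392)*(-7600 - 40249) = -18315*(-47849) = 876354435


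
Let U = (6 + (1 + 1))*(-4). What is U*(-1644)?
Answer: 52608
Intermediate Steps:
U = -32 (U = (6 + 2)*(-4) = 8*(-4) = -32)
U*(-1644) = -32*(-1644) = 52608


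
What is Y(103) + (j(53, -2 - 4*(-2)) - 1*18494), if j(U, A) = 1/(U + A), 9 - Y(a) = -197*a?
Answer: 106555/59 ≈ 1806.0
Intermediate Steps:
Y(a) = 9 + 197*a (Y(a) = 9 - (-197)*a = 9 + 197*a)
j(U, A) = 1/(A + U)
Y(103) + (j(53, -2 - 4*(-2)) - 1*18494) = (9 + 197*103) + (1/((-2 - 4*(-2)) + 53) - 1*18494) = (9 + 20291) + (1/((-2 + 8) + 53) - 18494) = 20300 + (1/(6 + 53) - 18494) = 20300 + (1/59 - 18494) = 20300 - 1091145/59 = 106555/59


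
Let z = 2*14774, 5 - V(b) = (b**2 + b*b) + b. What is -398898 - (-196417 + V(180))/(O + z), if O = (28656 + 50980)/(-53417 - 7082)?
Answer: -1437564996085/3603921 ≈ -3.9889e+5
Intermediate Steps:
O = -79636/60499 (O = 79636/(-60499) = 79636*(-1/60499) = -79636/60499 ≈ -1.3163)
V(b) = 5 - b - 2*b**2 (V(b) = 5 - ((b**2 + b*b) + b) = 5 - ((b**2 + b**2) + b) = 5 - (2*b**2 + b) = 5 - (b + 2*b**2) = 5 + (-b - 2*b**2) = 5 - b - 2*b**2)
z = 29548
-398898 - (-196417 + V(180))/(O + z) = -398898 - (-196417 + (5 - 1*180 - 2*180**2))/(-79636/60499 + 29548) = -398898 - (-196417 + (5 - 180 - 2*32400))/1787544816/60499 = -398898 - (-196417 + (5 - 180 - 64800))*60499/1787544816 = -398898 - (-196417 - 64975)*60499/1787544816 = -398898 - (-261392)*60499/1787544816 = -398898 - 1*(-31882973/3603921) = -398898 + 31882973/3603921 = -1437564996085/3603921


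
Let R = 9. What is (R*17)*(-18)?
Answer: -2754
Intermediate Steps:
(R*17)*(-18) = (9*17)*(-18) = 153*(-18) = -2754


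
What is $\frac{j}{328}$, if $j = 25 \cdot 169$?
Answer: $\frac{4225}{328} \approx 12.881$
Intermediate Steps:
$j = 4225$
$\frac{j}{328} = \frac{4225}{328}$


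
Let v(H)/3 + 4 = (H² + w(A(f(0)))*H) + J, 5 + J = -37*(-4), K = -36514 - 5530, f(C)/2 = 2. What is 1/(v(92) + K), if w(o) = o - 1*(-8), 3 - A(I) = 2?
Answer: -1/13751 ≈ -7.2722e-5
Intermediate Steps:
f(C) = 4 (f(C) = 2*2 = 4)
A(I) = 1 (A(I) = 3 - 1*2 = 3 - 2 = 1)
w(o) = 8 + o (w(o) = o + 8 = 8 + o)
K = -42044
J = 143 (J = -5 - 37*(-4) = -5 + 148 = 143)
v(H) = 417 + 3*H² + 27*H (v(H) = -12 + 3*((H² + (8 + 1)*H) + 143) = -12 + 3*((H² + 9*H) + 143) = -12 + 3*(143 + H² + 9*H) = -12 + (429 + 3*H² + 27*H) = 417 + 3*H² + 27*H)
1/(v(92) + K) = 1/((417 + 3*92² + 27*92) - 42044) = 1/((417 + 3*8464 + 2484) - 42044) = 1/((417 + 25392 + 2484) - 42044) = 1/(28293 - 42044) = 1/(-13751) = -1/13751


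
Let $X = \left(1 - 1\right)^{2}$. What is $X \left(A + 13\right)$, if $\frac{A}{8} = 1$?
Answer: $0$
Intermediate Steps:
$A = 8$ ($A = 8 \cdot 1 = 8$)
$X = 0$ ($X = 0^{2} = 0$)
$X \left(A + 13\right) = 0 \left(8 + 13\right) = 0 \cdot 21 = 0$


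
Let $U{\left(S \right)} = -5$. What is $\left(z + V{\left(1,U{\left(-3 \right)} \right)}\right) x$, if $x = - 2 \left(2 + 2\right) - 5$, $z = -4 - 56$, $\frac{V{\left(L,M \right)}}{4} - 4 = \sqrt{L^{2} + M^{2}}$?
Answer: $572 - 52 \sqrt{26} \approx 306.85$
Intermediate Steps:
$V{\left(L,M \right)} = 16 + 4 \sqrt{L^{2} + M^{2}}$
$z = -60$
$x = -13$ ($x = \left(-2\right) 4 - 5 = -8 - 5 = -13$)
$\left(z + V{\left(1,U{\left(-3 \right)} \right)}\right) x = \left(-60 + \left(16 + 4 \sqrt{1^{2} + \left(-5\right)^{2}}\right)\right) \left(-13\right) = \left(-60 + \left(16 + 4 \sqrt{1 + 25}\right)\right) \left(-13\right) = \left(-60 + \left(16 + 4 \sqrt{26}\right)\right) \left(-13\right) = \left(-44 + 4 \sqrt{26}\right) \left(-13\right) = 572 - 52 \sqrt{26}$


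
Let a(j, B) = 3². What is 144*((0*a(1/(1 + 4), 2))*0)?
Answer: 0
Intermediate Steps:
a(j, B) = 9
144*((0*a(1/(1 + 4), 2))*0) = 144*((0*9)*0) = 144*(0*0) = 144*0 = 0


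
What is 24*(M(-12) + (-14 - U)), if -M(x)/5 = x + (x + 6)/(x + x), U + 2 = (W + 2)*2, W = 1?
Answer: 978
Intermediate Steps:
U = 4 (U = -2 + (1 + 2)*2 = -2 + 3*2 = -2 + 6 = 4)
M(x) = -5*x - 5*(6 + x)/(2*x) (M(x) = -5*(x + (x + 6)/(x + x)) = -5*(x + (6 + x)/((2*x))) = -5*(x + (6 + x)*(1/(2*x))) = -5*(x + (6 + x)/(2*x)) = -5*x - 5*(6 + x)/(2*x))
24*(M(-12) + (-14 - U)) = 24*((-5/2 - 15/(-12) - 5*(-12)) + (-14 - 1*4)) = 24*((-5/2 - 15*(-1/12) + 60) + (-14 - 4)) = 24*((-5/2 + 5/4 + 60) - 18) = 24*(235/4 - 18) = 24*(163/4) = 978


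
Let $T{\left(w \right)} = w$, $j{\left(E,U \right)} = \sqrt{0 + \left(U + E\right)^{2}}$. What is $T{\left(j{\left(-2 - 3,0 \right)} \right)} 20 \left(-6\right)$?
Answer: $-600$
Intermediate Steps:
$j{\left(E,U \right)} = \sqrt{\left(E + U\right)^{2}}$ ($j{\left(E,U \right)} = \sqrt{0 + \left(E + U\right)^{2}} = \sqrt{\left(E + U\right)^{2}}$)
$T{\left(j{\left(-2 - 3,0 \right)} \right)} 20 \left(-6\right) = \sqrt{\left(\left(-2 - 3\right) + 0\right)^{2}} \cdot 20 \left(-6\right) = \sqrt{\left(-5 + 0\right)^{2}} \cdot 20 \left(-6\right) = \sqrt{\left(-5\right)^{2}} \cdot 20 \left(-6\right) = \sqrt{25} \cdot 20 \left(-6\right) = 5 \cdot 20 \left(-6\right) = 100 \left(-6\right) = -600$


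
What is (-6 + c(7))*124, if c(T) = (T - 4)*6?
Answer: 1488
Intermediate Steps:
c(T) = -24 + 6*T (c(T) = (-4 + T)*6 = -24 + 6*T)
(-6 + c(7))*124 = (-6 + (-24 + 6*7))*124 = (-6 + (-24 + 42))*124 = (-6 + 18)*124 = 12*124 = 1488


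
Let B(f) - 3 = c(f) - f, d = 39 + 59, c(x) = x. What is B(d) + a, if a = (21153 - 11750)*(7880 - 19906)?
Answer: -113080475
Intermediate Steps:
d = 98
B(f) = 3 (B(f) = 3 + (f - f) = 3 + 0 = 3)
a = -113080478 (a = 9403*(-12026) = -113080478)
B(d) + a = 3 - 113080478 = -113080475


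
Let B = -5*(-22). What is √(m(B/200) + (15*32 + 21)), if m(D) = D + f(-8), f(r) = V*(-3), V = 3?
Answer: √49255/10 ≈ 22.193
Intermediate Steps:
f(r) = -9 (f(r) = 3*(-3) = -9)
B = 110
m(D) = -9 + D (m(D) = D - 9 = -9 + D)
√(m(B/200) + (15*32 + 21)) = √((-9 + 110/200) + (15*32 + 21)) = √((-9 + 110*(1/200)) + (480 + 21)) = √((-9 + 11/20) + 501) = √(-169/20 + 501) = √(9851/20) = √49255/10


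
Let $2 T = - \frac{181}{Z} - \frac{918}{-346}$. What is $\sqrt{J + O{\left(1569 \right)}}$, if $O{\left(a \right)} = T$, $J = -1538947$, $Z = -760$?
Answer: $\frac{i \sqrt{6650934255962645}}{65740} \approx 1240.5 i$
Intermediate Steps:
$T = \frac{380153}{262960}$ ($T = \frac{- \frac{181}{-760} - \frac{918}{-346}}{2} = \frac{\left(-181\right) \left(- \frac{1}{760}\right) - - \frac{459}{173}}{2} = \frac{\frac{181}{760} + \frac{459}{173}}{2} = \frac{1}{2} \cdot \frac{380153}{131480} = \frac{380153}{262960} \approx 1.4457$)
$O{\left(a \right)} = \frac{380153}{262960}$
$\sqrt{J + O{\left(1569 \right)}} = \sqrt{-1538947 + \frac{380153}{262960}} = \sqrt{- \frac{404681122967}{262960}} = \frac{i \sqrt{6650934255962645}}{65740}$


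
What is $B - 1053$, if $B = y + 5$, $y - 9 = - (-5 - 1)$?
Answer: $-1033$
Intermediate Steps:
$y = 15$ ($y = 9 - \left(-5 - 1\right) = 9 - -6 = 9 + 6 = 15$)
$B = 20$ ($B = 15 + 5 = 20$)
$B - 1053 = 20 - 1053 = -1033$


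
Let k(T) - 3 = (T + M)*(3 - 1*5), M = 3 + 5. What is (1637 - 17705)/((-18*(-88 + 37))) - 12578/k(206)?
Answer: 46252/3825 ≈ 12.092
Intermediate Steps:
M = 8
k(T) = -13 - 2*T (k(T) = 3 + (T + 8)*(3 - 1*5) = 3 + (8 + T)*(3 - 5) = 3 + (8 + T)*(-2) = 3 + (-16 - 2*T) = -13 - 2*T)
(1637 - 17705)/((-18*(-88 + 37))) - 12578/k(206) = (1637 - 17705)/((-18*(-88 + 37))) - 12578/(-13 - 2*206) = -16068/((-18*(-51))) - 12578/(-13 - 412) = -16068/918 - 12578/(-425) = -16068*1/918 - 12578*(-1/425) = -2678/153 + 12578/425 = 46252/3825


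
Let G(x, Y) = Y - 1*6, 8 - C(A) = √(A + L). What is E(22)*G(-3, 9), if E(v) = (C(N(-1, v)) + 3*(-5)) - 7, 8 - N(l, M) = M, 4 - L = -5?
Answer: -42 - 3*I*√5 ≈ -42.0 - 6.7082*I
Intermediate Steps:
L = 9 (L = 4 - 1*(-5) = 4 + 5 = 9)
N(l, M) = 8 - M
C(A) = 8 - √(9 + A) (C(A) = 8 - √(A + 9) = 8 - √(9 + A))
G(x, Y) = -6 + Y (G(x, Y) = Y - 6 = -6 + Y)
E(v) = -14 - √(17 - v) (E(v) = ((8 - √(9 + (8 - v))) + 3*(-5)) - 7 = ((8 - √(17 - v)) - 15) - 7 = (-7 - √(17 - v)) - 7 = -14 - √(17 - v))
E(22)*G(-3, 9) = (-14 - √(17 - 1*22))*(-6 + 9) = (-14 - √(17 - 22))*3 = (-14 - √(-5))*3 = (-14 - I*√5)*3 = -42 - 3*I*√5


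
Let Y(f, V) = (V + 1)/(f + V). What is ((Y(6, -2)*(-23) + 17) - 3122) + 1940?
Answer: -4637/4 ≈ -1159.3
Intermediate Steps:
Y(f, V) = (1 + V)/(V + f)
((Y(6, -2)*(-23) + 17) - 3122) + 1940 = ((((1 - 2)/(-2 + 6))*(-23) + 17) - 3122) + 1940 = (((-1/4)*(-23) + 17) - 3122) + 1940 = ((((¼)*(-1))*(-23) + 17) - 3122) + 1940 = ((-¼*(-23) + 17) - 3122) + 1940 = ((23/4 + 17) - 3122) + 1940 = (91/4 - 3122) + 1940 = -12397/4 + 1940 = -4637/4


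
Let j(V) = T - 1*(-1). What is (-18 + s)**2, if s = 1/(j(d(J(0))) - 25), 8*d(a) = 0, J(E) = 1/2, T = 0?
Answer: 187489/576 ≈ 325.50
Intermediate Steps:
J(E) = 1/2
d(a) = 0 (d(a) = (1/8)*0 = 0)
j(V) = 1 (j(V) = 0 - 1*(-1) = 0 + 1 = 1)
s = -1/24 (s = 1/(1 - 25) = 1/(-24) = -1/24 ≈ -0.041667)
(-18 + s)**2 = (-18 - 1/24)**2 = (-433/24)**2 = 187489/576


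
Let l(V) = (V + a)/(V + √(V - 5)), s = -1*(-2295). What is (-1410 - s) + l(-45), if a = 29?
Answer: -1537431/415 + 16*I*√2/415 ≈ -3704.7 + 0.054524*I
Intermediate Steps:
s = 2295
l(V) = (29 + V)/(V + √(-5 + V)) (l(V) = (V + 29)/(V + √(V - 5)) = (29 + V)/(V + √(-5 + V)))
(-1410 - s) + l(-45) = (-1410 - 1*2295) + (29 - 45)/(-45 + √(-5 - 45)) = (-1410 - 2295) - 16/(-45 + √(-50)) = -3705 - 16/(-45 + 5*I*√2)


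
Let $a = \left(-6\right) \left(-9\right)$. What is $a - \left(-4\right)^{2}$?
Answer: $38$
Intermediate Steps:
$a = 54$
$a - \left(-4\right)^{2} = 54 - \left(-4\right)^{2} = 54 - 16 = 38$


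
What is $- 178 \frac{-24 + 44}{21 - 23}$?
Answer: $1780$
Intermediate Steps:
$- 178 \frac{-24 + 44}{21 - 23} = - 178 \frac{20}{-2} = - 178 \cdot 20 \left(- \frac{1}{2}\right) = \left(-178\right) \left(-10\right) = 1780$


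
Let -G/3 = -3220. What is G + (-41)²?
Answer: 11341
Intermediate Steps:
G = 9660 (G = -3*(-3220) = 9660)
G + (-41)² = 9660 + (-41)² = 9660 + 1681 = 11341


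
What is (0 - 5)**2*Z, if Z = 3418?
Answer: 85450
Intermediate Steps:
(0 - 5)**2*Z = (0 - 5)**2*3418 = (-5)**2*3418 = 25*3418 = 85450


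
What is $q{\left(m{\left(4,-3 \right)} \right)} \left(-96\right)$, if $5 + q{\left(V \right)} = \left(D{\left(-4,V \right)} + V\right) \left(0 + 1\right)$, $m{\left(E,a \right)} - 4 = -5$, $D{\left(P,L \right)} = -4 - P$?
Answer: $576$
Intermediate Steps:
$m{\left(E,a \right)} = -1$ ($m{\left(E,a \right)} = 4 - 5 = -1$)
$q{\left(V \right)} = -5 + V$ ($q{\left(V \right)} = -5 + \left(\left(-4 - -4\right) + V\right) \left(0 + 1\right) = -5 + \left(\left(-4 + 4\right) + V\right) 1 = -5 + \left(0 + V\right) 1 = -5 + V 1 = -5 + V$)
$q{\left(m{\left(4,-3 \right)} \right)} \left(-96\right) = \left(-5 - 1\right) \left(-96\right) = \left(-6\right) \left(-96\right) = 576$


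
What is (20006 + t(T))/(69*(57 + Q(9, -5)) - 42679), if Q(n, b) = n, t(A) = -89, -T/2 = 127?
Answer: -19917/38125 ≈ -0.52241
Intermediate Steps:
T = -254 (T = -2*127 = -254)
(20006 + t(T))/(69*(57 + Q(9, -5)) - 42679) = (20006 - 89)/(69*(57 + 9) - 42679) = 19917/(69*66 - 42679) = 19917/(4554 - 42679) = 19917/(-38125) = 19917*(-1/38125) = -19917/38125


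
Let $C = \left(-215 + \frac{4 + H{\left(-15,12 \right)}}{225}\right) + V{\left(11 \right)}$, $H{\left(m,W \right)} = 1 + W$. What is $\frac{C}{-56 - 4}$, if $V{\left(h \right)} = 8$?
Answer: $\frac{23279}{6750} \approx 3.4487$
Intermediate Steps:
$C = - \frac{46558}{225}$ ($C = \left(-215 + \frac{4 + \left(1 + 12\right)}{225}\right) + 8 = \left(-215 + \left(4 + 13\right) \frac{1}{225}\right) + 8 = \left(-215 + 17 \cdot \frac{1}{225}\right) + 8 = \left(-215 + \frac{17}{225}\right) + 8 = - \frac{48358}{225} + 8 = - \frac{46558}{225} \approx -206.92$)
$\frac{C}{-56 - 4} = \frac{1}{-56 - 4} \left(- \frac{46558}{225}\right) = \frac{1}{-60} \left(- \frac{46558}{225}\right) = \left(- \frac{1}{60}\right) \left(- \frac{46558}{225}\right) = \frac{23279}{6750}$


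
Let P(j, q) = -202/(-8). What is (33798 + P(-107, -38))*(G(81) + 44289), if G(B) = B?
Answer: 3001475205/2 ≈ 1.5007e+9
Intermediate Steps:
P(j, q) = 101/4 (P(j, q) = -202*(-⅛) = 101/4)
(33798 + P(-107, -38))*(G(81) + 44289) = (33798 + 101/4)*(81 + 44289) = (135293/4)*44370 = 3001475205/2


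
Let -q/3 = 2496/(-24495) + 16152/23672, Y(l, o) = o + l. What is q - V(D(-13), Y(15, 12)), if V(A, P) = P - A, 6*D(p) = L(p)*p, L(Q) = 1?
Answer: -4480459571/144961410 ≈ -30.908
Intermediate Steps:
Y(l, o) = l + o
D(p) = p/6 (D(p) = (1*p)/6 = p/6)
q = -42069741/24160235 (q = -3*(2496/(-24495) + 16152/23672) = -3*(2496*(-1/24495) + 16152*(1/23672)) = -3*(-832/8165 + 2019/2959) = -3*14023247/24160235 = -42069741/24160235 ≈ -1.7413)
q - V(D(-13), Y(15, 12)) = -42069741/24160235 - ((15 + 12) - (-13)/6) = -42069741/24160235 - (27 - 1*(-13/6)) = -42069741/24160235 - (27 + 13/6) = -42069741/24160235 - 1*175/6 = -42069741/24160235 - 175/6 = -4480459571/144961410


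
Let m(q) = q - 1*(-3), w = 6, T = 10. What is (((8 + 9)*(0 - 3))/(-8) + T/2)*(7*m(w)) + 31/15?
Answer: 86243/120 ≈ 718.69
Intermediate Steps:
m(q) = 3 + q (m(q) = q + 3 = 3 + q)
(((8 + 9)*(0 - 3))/(-8) + T/2)*(7*m(w)) + 31/15 = (((8 + 9)*(0 - 3))/(-8) + 10/2)*(7*(3 + 6)) + 31/15 = ((17*(-3))*(-⅛) + 10*(½))*(7*9) + 31*(1/15) = (-51*(-⅛) + 5)*63 + 31/15 = (51/8 + 5)*63 + 31/15 = (91/8)*63 + 31/15 = 5733/8 + 31/15 = 86243/120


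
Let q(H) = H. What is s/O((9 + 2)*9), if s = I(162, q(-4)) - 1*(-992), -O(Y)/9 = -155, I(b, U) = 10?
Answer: 334/465 ≈ 0.71828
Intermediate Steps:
O(Y) = 1395 (O(Y) = -9*(-155) = 1395)
s = 1002 (s = 10 - 1*(-992) = 10 + 992 = 1002)
s/O((9 + 2)*9) = 1002/1395 = 1002*(1/1395) = 334/465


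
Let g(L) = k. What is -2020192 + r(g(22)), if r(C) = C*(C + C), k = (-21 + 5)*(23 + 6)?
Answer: -1589600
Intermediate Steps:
k = -464 (k = -16*29 = -464)
g(L) = -464
r(C) = 2*C**2 (r(C) = C*(2*C) = 2*C**2)
-2020192 + r(g(22)) = -2020192 + 2*(-464)**2 = -2020192 + 2*215296 = -2020192 + 430592 = -1589600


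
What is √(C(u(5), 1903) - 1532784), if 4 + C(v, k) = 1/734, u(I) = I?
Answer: I*√825798730994/734 ≈ 1238.1*I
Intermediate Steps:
C(v, k) = -2935/734 (C(v, k) = -4 + 1/734 = -2935/734)
√(C(u(5), 1903) - 1532784) = √(-2935/734 - 1532784) = √(-1125066391/734) = I*√825798730994/734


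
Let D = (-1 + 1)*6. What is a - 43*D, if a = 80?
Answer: 80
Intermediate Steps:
D = 0 (D = 0*6 = 0)
a - 43*D = 80 - 43*0 = 80 + 0 = 80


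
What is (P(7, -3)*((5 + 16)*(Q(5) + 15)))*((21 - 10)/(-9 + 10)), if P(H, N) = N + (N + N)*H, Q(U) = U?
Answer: -207900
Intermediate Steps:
P(H, N) = N + 2*H*N (P(H, N) = N + (2*N)*H = N + 2*H*N)
(P(7, -3)*((5 + 16)*(Q(5) + 15)))*((21 - 10)/(-9 + 10)) = ((-3*(1 + 2*7))*((5 + 16)*(5 + 15)))*((21 - 10)/(-9 + 10)) = ((-3*(1 + 14))*(21*20))*(11/1) = (-3*15*420)*(11*1) = -45*420*11 = -18900*11 = -207900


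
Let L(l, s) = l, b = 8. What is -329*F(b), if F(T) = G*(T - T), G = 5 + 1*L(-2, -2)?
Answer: 0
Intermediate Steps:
G = 3 (G = 5 + 1*(-2) = 5 - 2 = 3)
F(T) = 0 (F(T) = 3*(T - T) = 3*0 = 0)
-329*F(b) = -329*0 = 0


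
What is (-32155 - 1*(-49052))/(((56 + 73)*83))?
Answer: 16897/10707 ≈ 1.5781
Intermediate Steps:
(-32155 - 1*(-49052))/(((56 + 73)*83)) = (-32155 + 49052)/((129*83)) = 16897/10707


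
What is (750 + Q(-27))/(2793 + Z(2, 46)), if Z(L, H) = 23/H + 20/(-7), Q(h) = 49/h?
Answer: 282814/1054863 ≈ 0.26811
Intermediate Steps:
Z(L, H) = -20/7 + 23/H (Z(L, H) = 23/H + 20*(-1/7) = 23/H - 20/7 = -20/7 + 23/H)
(750 + Q(-27))/(2793 + Z(2, 46)) = (750 + 49/(-27))/(2793 + (-20/7 + 23/46)) = (750 + 49*(-1/27))/(2793 + (-20/7 + 23*(1/46))) = (750 - 49/27)/(2793 + (-20/7 + 1/2)) = 20201/(27*(2793 - 33/14)) = 20201/(27*(39069/14)) = (20201/27)*(14/39069) = 282814/1054863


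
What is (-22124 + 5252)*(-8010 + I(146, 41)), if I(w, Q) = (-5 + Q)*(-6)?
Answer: 138789072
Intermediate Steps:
I(w, Q) = 30 - 6*Q
(-22124 + 5252)*(-8010 + I(146, 41)) = (-22124 + 5252)*(-8010 + (30 - 6*41)) = -16872*(-8010 + (30 - 246)) = -16872*(-8010 - 216) = -16872*(-8226) = 138789072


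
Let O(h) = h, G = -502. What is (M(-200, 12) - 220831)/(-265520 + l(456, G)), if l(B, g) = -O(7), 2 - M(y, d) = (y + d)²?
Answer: 85391/88509 ≈ 0.96477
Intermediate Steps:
M(y, d) = 2 - (d + y)² (M(y, d) = 2 - (y + d)² = 2 - (d + y)²)
l(B, g) = -7 (l(B, g) = -1*7 = -7)
(M(-200, 12) - 220831)/(-265520 + l(456, G)) = ((2 - (12 - 200)²) - 220831)/(-265520 - 7) = ((2 - 1*(-188)²) - 220831)/(-265527) = ((2 - 1*35344) - 220831)*(-1/265527) = ((2 - 35344) - 220831)*(-1/265527) = (-35342 - 220831)*(-1/265527) = -256173*(-1/265527) = 85391/88509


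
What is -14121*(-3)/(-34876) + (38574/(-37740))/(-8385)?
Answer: -372345050191/306569630900 ≈ -1.2146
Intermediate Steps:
-14121*(-3)/(-34876) + (38574/(-37740))/(-8385) = 42363*(-1/34876) + (38574*(-1/37740))*(-1/8385) = -42363/34876 - 6429/6290*(-1/8385) = -42363/34876 + 2143/17580550 = -372345050191/306569630900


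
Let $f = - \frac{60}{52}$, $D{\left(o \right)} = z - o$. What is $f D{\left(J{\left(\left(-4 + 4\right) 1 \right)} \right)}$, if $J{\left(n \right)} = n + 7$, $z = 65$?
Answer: $- \frac{870}{13} \approx -66.923$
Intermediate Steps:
$J{\left(n \right)} = 7 + n$
$D{\left(o \right)} = 65 - o$
$f = - \frac{15}{13}$ ($f = \left(-60\right) \frac{1}{52} = - \frac{15}{13} \approx -1.1538$)
$f D{\left(J{\left(\left(-4 + 4\right) 1 \right)} \right)} = - \frac{15 \left(65 - \left(7 + \left(-4 + 4\right) 1\right)\right)}{13} = - \frac{15 \left(65 - \left(7 + 0 \cdot 1\right)\right)}{13} = - \frac{15 \left(65 - \left(7 + 0\right)\right)}{13} = - \frac{15 \left(65 - 7\right)}{13} = \left(- \frac{15}{13}\right) 58 = - \frac{870}{13}$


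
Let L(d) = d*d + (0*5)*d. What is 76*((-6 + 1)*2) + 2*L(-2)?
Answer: -752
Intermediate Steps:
L(d) = d**2 (L(d) = d**2 + 0*d = d**2 + 0 = d**2)
76*((-6 + 1)*2) + 2*L(-2) = 76*((-6 + 1)*2) + 2*(-2)**2 = 76*(-5*2) + 2*4 = 76*(-10) + 8 = -760 + 8 = -752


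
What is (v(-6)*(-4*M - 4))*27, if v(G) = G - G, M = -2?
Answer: 0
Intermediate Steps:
v(G) = 0
(v(-6)*(-4*M - 4))*27 = (0*(-4*(-2) - 4))*27 = (0*(8 - 4))*27 = (0*4)*27 = 0*27 = 0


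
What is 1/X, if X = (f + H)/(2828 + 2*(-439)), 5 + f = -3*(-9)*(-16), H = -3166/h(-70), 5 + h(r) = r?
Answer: -146250/29609 ≈ -4.9394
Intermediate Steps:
h(r) = -5 + r
H = 3166/75 (H = -3166/(-5 - 70) = -3166/(-75) = -3166*(-1/75) = 3166/75 ≈ 42.213)
f = -437 (f = -5 - 3*(-9)*(-16) = -5 + 27*(-16) = -5 - 432 = -437)
X = -29609/146250 (X = (-437 + 3166/75)/(2828 + 2*(-439)) = -29609/(75*(2828 - 878)) = -29609/75/1950 = -29609/75*1/1950 = -29609/146250 ≈ -0.20245)
1/X = 1/(-29609/146250) = -146250/29609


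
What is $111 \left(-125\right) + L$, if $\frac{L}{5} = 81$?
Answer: $-13470$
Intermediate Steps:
$L = 405$ ($L = 5 \cdot 81 = 405$)
$111 \left(-125\right) + L = 111 \left(-125\right) + 405 = -13875 + 405 = -13470$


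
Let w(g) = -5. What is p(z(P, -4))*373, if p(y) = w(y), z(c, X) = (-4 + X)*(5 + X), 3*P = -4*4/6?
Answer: -1865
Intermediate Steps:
P = -8/9 (P = (-4*4/6)/3 = (-16*1/6)/3 = (1/3)*(-8/3) = -8/9 ≈ -0.88889)
p(y) = -5
p(z(P, -4))*373 = -5*373 = -1865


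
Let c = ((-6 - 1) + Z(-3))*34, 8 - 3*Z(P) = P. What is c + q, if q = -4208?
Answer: -12964/3 ≈ -4321.3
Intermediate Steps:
Z(P) = 8/3 - P/3
c = -340/3 (c = ((-6 - 1) + (8/3 - ⅓*(-3)))*34 = (-7 + (8/3 + 1))*34 = (-7 + 11/3)*34 = -10/3*34 = -340/3 ≈ -113.33)
c + q = -340/3 - 4208 = -12964/3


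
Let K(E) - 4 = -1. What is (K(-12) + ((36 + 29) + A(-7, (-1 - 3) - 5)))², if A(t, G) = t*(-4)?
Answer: 9216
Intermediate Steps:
K(E) = 3 (K(E) = 4 - 1 = 3)
A(t, G) = -4*t
(K(-12) + ((36 + 29) + A(-7, (-1 - 3) - 5)))² = (3 + ((36 + 29) - 4*(-7)))² = (3 + (65 + 28))² = (3 + 93)² = 96² = 9216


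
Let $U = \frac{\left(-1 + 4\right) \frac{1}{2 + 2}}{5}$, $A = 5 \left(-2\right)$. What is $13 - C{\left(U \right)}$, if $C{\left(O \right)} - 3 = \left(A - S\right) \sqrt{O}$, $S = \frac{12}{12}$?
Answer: $10 + \frac{11 \sqrt{15}}{10} \approx 14.26$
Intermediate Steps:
$A = -10$
$U = \frac{3}{20}$ ($U = \frac{3}{4} \cdot \frac{1}{5} = \frac{3}{20} \approx 0.15$)
$S = 1$ ($S = 12 \cdot \frac{1}{12} = 1$)
$C{\left(O \right)} = 3 - 11 \sqrt{O}$ ($C{\left(O \right)} = 3 + \left(-10 - 1\right) \sqrt{O} = 3 - 11 \sqrt{O}$)
$13 - C{\left(U \right)} = 13 - \left(3 - 11 \sqrt{\frac{3}{20}}\right) = 13 - \left(3 - 11 \frac{\sqrt{15}}{10}\right) = 13 - \left(3 - \frac{11 \sqrt{15}}{10}\right) = 10 + \frac{11 \sqrt{15}}{10}$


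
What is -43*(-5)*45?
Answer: 9675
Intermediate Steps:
-43*(-5)*45 = 215*45 = 9675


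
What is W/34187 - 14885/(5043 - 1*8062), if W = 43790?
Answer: 641075505/103210553 ≈ 6.2113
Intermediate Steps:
W/34187 - 14885/(5043 - 1*8062) = 43790/34187 - 14885/(5043 - 1*8062) = 43790*(1/34187) - 14885/(5043 - 8062) = 43790/34187 - 14885/(-3019) = 43790/34187 - 14885*(-1/3019) = 43790/34187 + 14885/3019 = 641075505/103210553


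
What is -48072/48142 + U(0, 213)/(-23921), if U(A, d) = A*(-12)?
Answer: -24036/24071 ≈ -0.99855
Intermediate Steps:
U(A, d) = -12*A
-48072/48142 + U(0, 213)/(-23921) = -48072/48142 - 12*0/(-23921) = -48072*1/48142 + 0*(-1/23921) = -24036/24071 + 0 = -24036/24071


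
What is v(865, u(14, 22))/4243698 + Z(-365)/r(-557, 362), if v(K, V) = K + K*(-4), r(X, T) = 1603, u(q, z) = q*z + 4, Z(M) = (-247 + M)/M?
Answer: 359607217/827655493770 ≈ 0.00043449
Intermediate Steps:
Z(M) = (-247 + M)/M
u(q, z) = 4 + q*z
v(K, V) = -3*K (v(K, V) = K - 4*K = -3*K)
v(865, u(14, 22))/4243698 + Z(-365)/r(-557, 362) = -3*865/4243698 + ((-247 - 365)/(-365))/1603 = -2595*1/4243698 - 1/365*(-612)*(1/1603) = -865/1414566 + (612/365)*(1/1603) = -865/1414566 + 612/585095 = 359607217/827655493770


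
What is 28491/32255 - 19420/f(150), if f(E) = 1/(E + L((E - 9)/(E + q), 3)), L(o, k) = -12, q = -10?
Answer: -86442081309/32255 ≈ -2.6800e+6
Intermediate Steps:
f(E) = 1/(-12 + E) (f(E) = 1/(E - 12) = 1/(-12 + E))
28491/32255 - 19420/f(150) = 28491/32255 - 19420/(1/(-12 + 150)) = 28491*(1/32255) - 19420/(1/138) = 28491/32255 - 19420/1/138 = 28491/32255 - 19420*138 = 28491/32255 - 2679960 = -86442081309/32255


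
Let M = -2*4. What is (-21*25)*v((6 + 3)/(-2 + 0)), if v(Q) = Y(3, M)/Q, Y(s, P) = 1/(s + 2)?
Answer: 70/3 ≈ 23.333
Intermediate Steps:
M = -8
Y(s, P) = 1/(2 + s)
v(Q) = 1/(5*Q) (v(Q) = 1/((2 + 3)*Q) = 1/(5*Q))
(-21*25)*v((6 + 3)/(-2 + 0)) = (-21*25)*(1/(5*(((6 + 3)/(-2 + 0))))) = -105/(9/(-2)) = -105/(9*(-1/2)) = -105/(-9/2) = -105*(-2)/9 = -525*(-2/45) = 70/3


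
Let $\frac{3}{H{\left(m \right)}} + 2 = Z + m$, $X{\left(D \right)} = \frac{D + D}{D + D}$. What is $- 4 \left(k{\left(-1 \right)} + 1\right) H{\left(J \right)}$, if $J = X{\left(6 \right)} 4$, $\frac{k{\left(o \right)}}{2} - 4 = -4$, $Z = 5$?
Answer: $- \frac{12}{7} \approx -1.7143$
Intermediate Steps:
$k{\left(o \right)} = 0$ ($k{\left(o \right)} = 8 + 2 \left(-4\right) = 8 - 8 = 0$)
$X{\left(D \right)} = 1$ ($X{\left(D \right)} = \frac{2 D}{2 D} = 2 D \frac{1}{2 D} = 1$)
$J = 4$ ($J = 1 \cdot 4 = 4$)
$H{\left(m \right)} = \frac{3}{3 + m}$ ($H{\left(m \right)} = \frac{3}{-2 + \left(5 + m\right)} = \frac{3}{3 + m}$)
$- 4 \left(k{\left(-1 \right)} + 1\right) H{\left(J \right)} = - 4 \left(0 + 1\right) \frac{3}{3 + 4} = - 4 \cdot 1 \cdot \frac{3}{7} = \left(-4\right) \frac{3}{7} = - \frac{12}{7}$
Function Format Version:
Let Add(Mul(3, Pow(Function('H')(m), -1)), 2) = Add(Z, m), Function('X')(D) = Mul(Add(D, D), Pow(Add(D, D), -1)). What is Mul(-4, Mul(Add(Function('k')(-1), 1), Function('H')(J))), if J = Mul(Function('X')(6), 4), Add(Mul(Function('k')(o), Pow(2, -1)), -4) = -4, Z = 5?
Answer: Rational(-12, 7) ≈ -1.7143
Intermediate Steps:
Function('k')(o) = 0 (Function('k')(o) = Add(8, Mul(2, -4)) = Add(8, -8) = 0)
Function('X')(D) = 1 (Function('X')(D) = Mul(Mul(2, D), Pow(Mul(2, D), -1)) = Mul(Mul(2, D), Mul(Rational(1, 2), Pow(D, -1))) = 1)
J = 4 (J = Mul(1, 4) = 4)
Function('H')(m) = Mul(3, Pow(Add(3, m), -1)) (Function('H')(m) = Mul(3, Pow(Add(-2, Add(5, m)), -1)) = Mul(3, Pow(Add(3, m), -1)))
Mul(-4, Mul(Add(Function('k')(-1), 1), Function('H')(J))) = Mul(-4, Mul(Add(0, 1), Mul(3, Pow(Add(3, 4), -1)))) = Mul(-4, Mul(1, Mul(3, Pow(7, -1)))) = Mul(-4, Mul(1, Mul(3, Rational(1, 7)))) = Mul(-4, Mul(1, Rational(3, 7))) = Mul(-4, Rational(3, 7)) = Rational(-12, 7)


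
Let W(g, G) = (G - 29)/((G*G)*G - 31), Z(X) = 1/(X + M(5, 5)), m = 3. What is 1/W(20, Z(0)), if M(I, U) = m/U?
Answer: 356/369 ≈ 0.96477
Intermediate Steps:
M(I, U) = 3/U
Z(X) = 1/(3/5 + X) (Z(X) = 1/(X + 3/5) = 1/(3/5 + X))
W(g, G) = (-29 + G)/(-31 + G**3) (W(g, G) = (-29 + G)/(G**2*G - 31) = (-29 + G)/(G**3 - 31) = (-29 + G)/(-31 + G**3))
1/W(20, Z(0)) = 1/((-29 + 5/(3 + 5*0))/(-31 + (5/(3 + 5*0))**3)) = 1/((-29 + 5/(3 + 0))/(-31 + (5/(3 + 0))**3)) = 1/((-29 + 5/3)/(-31 + (5/3)**3)) = 1/(-82/3/(-31 + 125/27)) = 1/(-82/3/(-712/27)) = 1/(-27/712*(-82/3)) = 1/(369/356) = 356/369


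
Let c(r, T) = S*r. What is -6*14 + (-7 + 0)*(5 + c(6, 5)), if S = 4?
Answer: -287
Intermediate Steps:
c(r, T) = 4*r
-6*14 + (-7 + 0)*(5 + c(6, 5)) = -6*14 + (-7 + 0)*(5 + 4*6) = -84 - 7*(5 + 24) = -84 - 7*29 = -84 - 203 = -287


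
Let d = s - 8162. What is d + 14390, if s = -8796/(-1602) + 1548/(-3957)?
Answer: 2195129326/352173 ≈ 6233.1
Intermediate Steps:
s = 1795882/352173 (s = -8796*(-1/1602) + 1548*(-1/3957) = 1466/267 - 516/1319 = 1795882/352173 ≈ 5.0994)
d = -2872640144/352173 (d = 1795882/352173 - 8162 = -2872640144/352173 ≈ -8156.9)
d + 14390 = -2872640144/352173 + 14390 = 2195129326/352173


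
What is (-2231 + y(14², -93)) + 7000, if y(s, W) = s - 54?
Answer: 4911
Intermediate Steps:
y(s, W) = -54 + s
(-2231 + y(14², -93)) + 7000 = (-2231 + (-54 + 14²)) + 7000 = (-2231 + (-54 + 196)) + 7000 = (-2231 + 142) + 7000 = -2089 + 7000 = 4911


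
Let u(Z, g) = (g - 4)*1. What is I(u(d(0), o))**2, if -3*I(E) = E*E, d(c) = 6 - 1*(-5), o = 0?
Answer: 256/9 ≈ 28.444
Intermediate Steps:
d(c) = 11 (d(c) = 6 + 5 = 11)
u(Z, g) = -4 + g (u(Z, g) = (-4 + g)*1 = -4 + g)
I(E) = -E**2/3 (I(E) = -E*E/3 = -E**2/3)
I(u(d(0), o))**2 = (-(-4 + 0)**2/3)**2 = (-1/3*(-4)**2)**2 = (-1/3*16)**2 = (-16/3)**2 = 256/9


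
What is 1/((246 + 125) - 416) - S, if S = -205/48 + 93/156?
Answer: 34187/9360 ≈ 3.6525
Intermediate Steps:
S = -2293/624 (S = -205*1/48 + 93*(1/156) = -205/48 + 31/52 = -2293/624 ≈ -3.6747)
1/((246 + 125) - 416) - S = 1/((246 + 125) - 416) - 1*(-2293/624) = 1/(371 - 416) + 2293/624 = 1/(-45) + 2293/624 = -1/45 + 2293/624 = 34187/9360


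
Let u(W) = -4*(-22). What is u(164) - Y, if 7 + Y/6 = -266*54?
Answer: 86314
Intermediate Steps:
Y = -86226 (Y = -42 + 6*(-266*54) = -42 + 6*(-14364) = -42 - 86184 = -86226)
u(W) = 88
u(164) - Y = 88 - 1*(-86226) = 88 + 86226 = 86314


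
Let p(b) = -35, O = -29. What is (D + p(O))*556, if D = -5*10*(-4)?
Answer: 91740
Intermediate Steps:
D = 200 (D = -50*(-4) = 200)
(D + p(O))*556 = (200 - 35)*556 = 165*556 = 91740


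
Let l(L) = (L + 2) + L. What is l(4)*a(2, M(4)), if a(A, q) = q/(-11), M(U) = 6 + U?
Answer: -100/11 ≈ -9.0909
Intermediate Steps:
l(L) = 2 + 2*L (l(L) = (2 + L) + L = 2 + 2*L)
a(A, q) = -q/11 (a(A, q) = q*(-1/11) = -q/11)
l(4)*a(2, M(4)) = (2 + 2*4)*(-(6 + 4)/11) = (2 + 8)*(-1/11*10) = 10*(-10/11) = -100/11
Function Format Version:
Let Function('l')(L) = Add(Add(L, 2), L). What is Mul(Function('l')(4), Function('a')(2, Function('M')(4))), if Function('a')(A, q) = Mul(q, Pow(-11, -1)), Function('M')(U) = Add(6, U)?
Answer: Rational(-100, 11) ≈ -9.0909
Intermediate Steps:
Function('l')(L) = Add(2, Mul(2, L)) (Function('l')(L) = Add(Add(2, L), L) = Add(2, Mul(2, L)))
Function('a')(A, q) = Mul(Rational(-1, 11), q) (Function('a')(A, q) = Mul(q, Rational(-1, 11)) = Mul(Rational(-1, 11), q))
Mul(Function('l')(4), Function('a')(2, Function('M')(4))) = Mul(Add(2, Mul(2, 4)), Mul(Rational(-1, 11), Add(6, 4))) = Mul(Add(2, 8), Mul(Rational(-1, 11), 10)) = Mul(10, Rational(-10, 11)) = Rational(-100, 11)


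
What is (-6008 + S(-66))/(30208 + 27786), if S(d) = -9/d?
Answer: -132173/1275868 ≈ -0.10359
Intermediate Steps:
(-6008 + S(-66))/(30208 + 27786) = (-6008 - 9/(-66))/(30208 + 27786) = (-6008 - 9*(-1/66))/57994 = (-6008 + 3/22)*(1/57994) = -132173/22*1/57994 = -132173/1275868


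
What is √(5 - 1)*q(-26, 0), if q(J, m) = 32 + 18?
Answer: 100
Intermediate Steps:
q(J, m) = 50
√(5 - 1)*q(-26, 0) = √(5 - 1)*50 = √4*50 = 2*50 = 100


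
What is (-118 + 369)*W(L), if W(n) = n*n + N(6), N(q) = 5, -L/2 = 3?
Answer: 10291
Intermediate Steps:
L = -6 (L = -2*3 = -6)
W(n) = 5 + n**2 (W(n) = n*n + 5 = n**2 + 5 = 5 + n**2)
(-118 + 369)*W(L) = (-118 + 369)*(5 + (-6)**2) = 251*(5 + 36) = 251*41 = 10291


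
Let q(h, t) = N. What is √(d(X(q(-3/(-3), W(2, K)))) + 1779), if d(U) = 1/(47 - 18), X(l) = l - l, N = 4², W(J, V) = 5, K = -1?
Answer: 2*√374042/29 ≈ 42.179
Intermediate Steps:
N = 16
q(h, t) = 16
X(l) = 0
d(U) = 1/29
√(d(X(q(-3/(-3), W(2, K)))) + 1779) = √(1/29 + 1779) = √(51592/29) = 2*√374042/29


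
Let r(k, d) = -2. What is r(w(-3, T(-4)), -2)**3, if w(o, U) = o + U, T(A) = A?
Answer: -8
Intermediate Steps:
w(o, U) = U + o
r(w(-3, T(-4)), -2)**3 = (-2)**3 = -8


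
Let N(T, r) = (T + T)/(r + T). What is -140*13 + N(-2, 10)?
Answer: -3641/2 ≈ -1820.5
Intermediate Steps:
N(T, r) = 2*T/(T + r) (N(T, r) = (2*T)/(T + r) = 2*T/(T + r))
-140*13 + N(-2, 10) = -140*13 + 2*(-2)/(-2 + 10) = -1820 + 2*(-2)/8 = -1820 + 2*(-2)*(1/8) = -1820 - 1/2 = -3641/2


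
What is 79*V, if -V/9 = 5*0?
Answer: 0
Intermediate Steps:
V = 0 (V = -45*0 = -9*0 = 0)
79*V = 79*0 = 0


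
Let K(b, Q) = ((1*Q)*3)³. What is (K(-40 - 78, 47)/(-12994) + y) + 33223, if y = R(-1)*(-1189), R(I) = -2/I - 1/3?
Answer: 1209439993/38982 ≈ 31026.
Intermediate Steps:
R(I) = -⅓ - 2/I (R(I) = -2/I - 1*⅓ = -2/I - ⅓ = -⅓ - 2/I)
K(b, Q) = 27*Q³ (K(b, Q) = (Q*3)³ = (3*Q)³ = 27*Q³)
y = -5945/3 (y = ((⅓)*(-6 - 1*(-1))/(-1))*(-1189) = ((⅓)*(-1)*(-6 + 1))*(-1189) = ((⅓)*(-1)*(-5))*(-1189) = (5/3)*(-1189) = -5945/3 ≈ -1981.7)
(K(-40 - 78, 47)/(-12994) + y) + 33223 = ((27*47³)/(-12994) - 5945/3) + 33223 = ((27*103823)*(-1/12994) - 5945/3) + 33223 = (2803221*(-1/12994) - 5945/3) + 33223 = (-2803221/12994 - 5945/3) + 33223 = -85658993/38982 + 33223 = 1209439993/38982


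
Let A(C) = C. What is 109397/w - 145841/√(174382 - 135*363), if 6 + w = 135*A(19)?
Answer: 109397/2559 - 145841*√125377/125377 ≈ -369.13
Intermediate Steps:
w = 2559 (w = -6 + 135*19 = -6 + 2565 = 2559)
109397/w - 145841/√(174382 - 135*363) = 109397/2559 - 145841/√(174382 - 135*363) = 109397*(1/2559) - 145841/√(174382 - 49005) = 109397/2559 - 145841*√125377/125377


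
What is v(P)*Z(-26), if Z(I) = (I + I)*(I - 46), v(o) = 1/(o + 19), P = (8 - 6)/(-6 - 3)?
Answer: 2592/13 ≈ 199.38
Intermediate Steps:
P = -2/9 (P = 2/(-9) = 2*(-1/9) = -2/9 ≈ -0.22222)
v(o) = 1/(19 + o)
Z(I) = 2*I*(-46 + I) (Z(I) = (2*I)*(-46 + I) = 2*I*(-46 + I))
v(P)*Z(-26) = (2*(-26)*(-46 - 26))/(19 - 2/9) = (2*(-26)*(-72))/(169/9) = (9/169)*3744 = 2592/13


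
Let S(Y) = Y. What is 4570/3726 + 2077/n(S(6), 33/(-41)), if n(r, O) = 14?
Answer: 3901441/26082 ≈ 149.58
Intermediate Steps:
4570/3726 + 2077/n(S(6), 33/(-41)) = 4570/3726 + 2077/14 = 4570*(1/3726) + 2077*(1/14) = 2285/1863 + 2077/14 = 3901441/26082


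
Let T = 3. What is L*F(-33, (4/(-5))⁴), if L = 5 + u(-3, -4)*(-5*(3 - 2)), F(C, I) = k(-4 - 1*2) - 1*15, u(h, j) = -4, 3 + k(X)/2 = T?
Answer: -375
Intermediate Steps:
k(X) = 0 (k(X) = -6 + 2*3 = -6 + 6 = 0)
F(C, I) = -15 (F(C, I) = 0 - 1*15 = 0 - 15 = -15)
L = 25 (L = 5 - (-20)*(3 - 2) = 5 - (-20) = 5 - 4*(-5) = 5 + 20 = 25)
L*F(-33, (4/(-5))⁴) = 25*(-15) = -375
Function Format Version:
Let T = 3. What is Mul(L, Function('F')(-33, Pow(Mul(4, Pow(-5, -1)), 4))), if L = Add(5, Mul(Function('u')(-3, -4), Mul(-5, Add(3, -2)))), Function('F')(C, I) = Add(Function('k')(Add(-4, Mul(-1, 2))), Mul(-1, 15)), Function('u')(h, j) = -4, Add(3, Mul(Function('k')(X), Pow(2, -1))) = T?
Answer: -375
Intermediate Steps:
Function('k')(X) = 0 (Function('k')(X) = Add(-6, Mul(2, 3)) = Add(-6, 6) = 0)
Function('F')(C, I) = -15 (Function('F')(C, I) = Add(0, Mul(-1, 15)) = Add(0, -15) = -15)
L = 25 (L = Add(5, Mul(-4, Mul(-5, Add(3, -2)))) = Add(5, Mul(-4, Mul(-5, 1))) = Add(5, Mul(-4, -5)) = Add(5, 20) = 25)
Mul(L, Function('F')(-33, Pow(Mul(4, Pow(-5, -1)), 4))) = Mul(25, -15) = -375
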